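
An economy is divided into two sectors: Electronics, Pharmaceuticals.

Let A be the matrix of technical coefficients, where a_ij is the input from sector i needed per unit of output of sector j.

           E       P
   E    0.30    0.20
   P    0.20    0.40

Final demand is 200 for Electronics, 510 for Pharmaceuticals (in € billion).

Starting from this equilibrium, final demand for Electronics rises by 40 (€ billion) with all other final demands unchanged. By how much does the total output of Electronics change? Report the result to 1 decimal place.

I − A =
  [   0.70    -0.20]
  [  -0.20     0.60]
det(I−A) = (0.70)(0.60) − (-0.20)(-0.20) = 0.3800
adj(I−A) = [[0.60, 0.20], [0.20, 0.70]]
(I − A)⁻¹ = adj(I−A) / det(I−A) ≈
  [   1.5789     0.5263]
  [   0.5263     1.8421]
Δx = (I − A)⁻¹ Δd with Δd having +40 in the Electronics component and 0 elsewhere.
So Δx_E = L_EE · (+40), where L_EE = adj(I−A)_EE / det(I−A) = 0.60 / 0.3800.
Δx_E = 0.60 × (+40) / 0.3800 = 24.00 / 0.3800 ≈ 63.2.

Δx_E = 63.2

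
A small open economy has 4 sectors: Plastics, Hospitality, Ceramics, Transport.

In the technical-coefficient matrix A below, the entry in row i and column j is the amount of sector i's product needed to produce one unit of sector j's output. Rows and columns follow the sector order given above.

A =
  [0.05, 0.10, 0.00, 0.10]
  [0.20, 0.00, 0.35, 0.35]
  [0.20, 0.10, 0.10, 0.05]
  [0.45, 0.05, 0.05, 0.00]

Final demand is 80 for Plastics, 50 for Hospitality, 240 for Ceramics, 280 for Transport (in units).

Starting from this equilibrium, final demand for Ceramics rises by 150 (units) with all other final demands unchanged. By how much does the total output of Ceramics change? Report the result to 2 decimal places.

Δx_C = 177.33

I − A =
  [   0.95    -0.10     0.00    -0.10]
  [  -0.20     1.00    -0.35    -0.35]
  [  -0.20    -0.10     0.90    -0.05]
  [  -0.45    -0.05    -0.05     1.00]
Compute the cofactors C_ij = (−1)^(i+j)·(3×3 minor ij) of I−A; the adjugate is their transpose:
adj(I−A) = Cᵀ =
  [ 0.844125   0.094750   0.043500   0.119750]
  [ 0.402625   0.811125   0.334375   0.340875]
  [ 0.255250   0.116125   0.851625   0.108750]
  [ 0.412750   0.089000   0.078875   0.796750]
det(I−A) = Σ_j (I−A)_1j·C_1j = (0.95)(0.844125) + (-0.10)(0.402625) + (0.00)(0.255250) + (-0.10)(0.412750) = 0.72038125
(I − A)⁻¹ = adj(I−A) / det(I−A) ≈
  [   1.1718     0.1315     0.0604     0.1662]
  [   0.5589     1.1260     0.4642     0.4732]
  [   0.3543     0.1612     1.1822     0.1510]
  [   0.5730     0.1235     0.1095     1.1060]
Δx = (I − A)⁻¹ Δd with Δd having +150 in the Ceramics component and 0 elsewhere.
So Δx_C = L_CC · (+150), where L_CC = adj(I−A)_CC / det(I−A) = 0.851625 / 0.72038125.
Δx_C = 0.851625 × (+150) / 0.72038125 = 127.74375 / 0.72038125 ≈ 177.33.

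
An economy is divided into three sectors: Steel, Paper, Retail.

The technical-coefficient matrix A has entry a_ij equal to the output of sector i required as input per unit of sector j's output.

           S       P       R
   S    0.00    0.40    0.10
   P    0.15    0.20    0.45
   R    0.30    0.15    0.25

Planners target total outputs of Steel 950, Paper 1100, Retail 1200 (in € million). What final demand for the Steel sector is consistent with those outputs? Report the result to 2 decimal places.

d_S = 390.00

I − A =
  [   1.00    -0.40    -0.10]
  [  -0.15     0.80    -0.45]
  [  -0.30    -0.15     0.75]
d = (I − A) x:
  d_S = (+1.00)·950 + (-0.40)·1100 + (-0.10)·1200 = 390.00
  d_P = (-0.15)·950 + (+0.80)·1100 + (-0.45)·1200 = 197.50
  d_R = (-0.30)·950 + (-0.15)·1100 + (+0.75)·1200 = 450.00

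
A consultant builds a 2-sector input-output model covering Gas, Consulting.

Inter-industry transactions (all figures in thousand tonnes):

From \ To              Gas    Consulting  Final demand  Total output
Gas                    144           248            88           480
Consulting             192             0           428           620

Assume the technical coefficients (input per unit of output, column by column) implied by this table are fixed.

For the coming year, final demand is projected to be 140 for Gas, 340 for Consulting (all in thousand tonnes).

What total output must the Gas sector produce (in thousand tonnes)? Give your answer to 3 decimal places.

Technical coefficients a_ij = z_ij / X_j:
  a_11 = 144/480 = 0.30, a_21 = 192/480 = 0.40
  a_12 = 248/620 = 0.40, a_22 = 0/620 = 0.00
I − A =
  [   0.70    -0.40]
  [  -0.40     1.00]
det(I−A) = (0.70)(1.00) − (-0.40)(-0.40) = 0.5400
adj(I−A) = [[1.00, 0.40], [0.40, 0.70]]
(I − A)⁻¹ = adj(I−A) / det(I−A) ≈
  [   1.8519     0.7407]
  [   0.7407     1.2963]
x = (I − A)⁻¹ d = adj(I−A)·d / det(I−A), with det(I−A) = 0.5400:
  x_1 = (1.00·140 + 0.40·340) / 0.5400 = 276.00 / 0.5400 ≈ 511.111
  x_2 = (0.40·140 + 0.70·340) / 0.5400 = 294.00 / 0.5400 ≈ 544.444

x_1 = 511.111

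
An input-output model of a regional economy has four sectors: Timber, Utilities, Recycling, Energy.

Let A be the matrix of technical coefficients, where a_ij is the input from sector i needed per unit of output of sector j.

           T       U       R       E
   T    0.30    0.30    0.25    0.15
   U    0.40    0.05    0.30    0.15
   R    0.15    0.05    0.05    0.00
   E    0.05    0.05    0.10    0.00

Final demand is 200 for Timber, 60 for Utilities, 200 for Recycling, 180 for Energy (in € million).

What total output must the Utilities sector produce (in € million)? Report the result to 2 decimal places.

x_U = 502.89

I − A =
  [   0.70    -0.30    -0.25    -0.15]
  [  -0.40     0.95    -0.30    -0.15]
  [  -0.15    -0.05     0.95     0.00]
  [  -0.05    -0.05    -0.10     1.00]
Compute the cofactors C_ij = (−1)^(i+j)·(3×3 minor ij) of I−A; the adjugate is their transpose:
adj(I−A) = Cᵀ =
  [ 0.879625   0.305375   0.346625   0.177750]
  [ 0.434375   0.618125   0.326125   0.157875]
  [ 0.161750   0.080750   0.527375   0.036375]
  [ 0.081875   0.054250   0.086375   0.453125]
det(I−A) = Σ_j (I−A)_1j·C_1j = (0.70)(0.879625) + (-0.30)(0.434375) + (-0.25)(0.161750) + (-0.15)(0.081875) = 0.43270625
(I − A)⁻¹ = adj(I−A) / det(I−A) ≈
  [   2.0328     0.7057     0.8011     0.4108]
  [   1.0039     1.4285     0.7537     0.3649]
  [   0.3738     0.1866     1.2188     0.0841]
  [   0.1892     0.1254     0.1996     1.0472]
x = (I − A)⁻¹ d = adj(I−A)·d / det(I−A), with det(I−A) = 0.43270625:
  x_T = (0.879625·200 + 0.305375·60 + 0.346625·200 + 0.177750·180) / 0.43270625 = 295.5675 / 0.43270625 ≈ 683.07
  x_U = (0.434375·200 + 0.618125·60 + 0.326125·200 + 0.157875·180) / 0.43270625 = 217.605 / 0.43270625 ≈ 502.89
  x_R = (0.161750·200 + 0.080750·60 + 0.527375·200 + 0.036375·180) / 0.43270625 = 149.2175 / 0.43270625 ≈ 344.85
  x_E = (0.081875·200 + 0.054250·60 + 0.086375·200 + 0.453125·180) / 0.43270625 = 118.4675 / 0.43270625 ≈ 273.78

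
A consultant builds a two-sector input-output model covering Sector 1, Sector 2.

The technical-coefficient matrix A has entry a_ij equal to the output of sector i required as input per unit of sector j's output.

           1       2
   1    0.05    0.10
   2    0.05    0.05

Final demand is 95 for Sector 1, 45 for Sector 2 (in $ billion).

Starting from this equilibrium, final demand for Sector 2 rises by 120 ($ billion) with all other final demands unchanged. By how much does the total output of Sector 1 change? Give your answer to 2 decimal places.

I − A =
  [   0.95    -0.10]
  [  -0.05     0.95]
det(I−A) = (0.95)(0.95) − (-0.10)(-0.05) = 0.8975
adj(I−A) = [[0.95, 0.10], [0.05, 0.95]]
(I − A)⁻¹ = adj(I−A) / det(I−A) ≈
  [   1.0585     0.1114]
  [   0.0557     1.0585]
Δx = (I − A)⁻¹ Δd with Δd having +120 in the Sector 2 component and 0 elsewhere.
So Δx_1 = L_12 · (+120), where L_12 = adj(I−A)_12 / det(I−A) = 0.10 / 0.8975.
Δx_1 = 0.10 × (+120) / 0.8975 = 12.00 / 0.8975 ≈ 13.37.

Δx_1 = 13.37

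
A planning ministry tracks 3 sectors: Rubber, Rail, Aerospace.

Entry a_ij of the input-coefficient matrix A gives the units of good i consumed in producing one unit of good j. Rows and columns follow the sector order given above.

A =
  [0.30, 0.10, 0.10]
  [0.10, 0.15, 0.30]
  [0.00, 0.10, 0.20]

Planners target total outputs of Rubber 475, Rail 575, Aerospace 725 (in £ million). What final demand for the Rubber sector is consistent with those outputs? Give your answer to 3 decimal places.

d_1 = 202.500

I − A =
  [   0.70    -0.10    -0.10]
  [  -0.10     0.85    -0.30]
  [   0.00    -0.10     0.80]
d = (I − A) x:
  d_1 = (+0.70)·475 + (-0.10)·575 + (-0.10)·725 = 202.500
  d_2 = (-0.10)·475 + (+0.85)·575 + (-0.30)·725 = 223.750
  d_3 = (+0.00)·475 + (-0.10)·575 + (+0.80)·725 = 522.500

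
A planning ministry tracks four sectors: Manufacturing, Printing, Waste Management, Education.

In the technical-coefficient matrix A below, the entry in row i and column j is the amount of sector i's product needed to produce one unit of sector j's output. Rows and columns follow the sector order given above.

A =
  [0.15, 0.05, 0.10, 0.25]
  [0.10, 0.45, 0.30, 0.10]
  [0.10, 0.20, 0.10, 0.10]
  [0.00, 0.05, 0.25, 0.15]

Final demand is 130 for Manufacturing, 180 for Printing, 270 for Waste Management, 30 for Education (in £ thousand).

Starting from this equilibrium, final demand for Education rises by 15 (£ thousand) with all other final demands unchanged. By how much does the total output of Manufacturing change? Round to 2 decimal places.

I − A =
  [   0.85    -0.05    -0.10    -0.25]
  [  -0.10     0.55    -0.30    -0.10]
  [  -0.10    -0.20     0.90    -0.10]
  [   0.00    -0.05    -0.25     0.85]
Compute the cofactors C_ij = (−1)^(i+j)·(3×3 minor ij) of I−A; the adjugate is their transpose:
adj(I−A) = Cᵀ =
  [ 0.345000   0.078250   0.098375   0.122250]
  [ 0.102000   0.614250   0.252750   0.132000]
  [ 0.063750   0.154250   0.387625   0.082500]
  [ 0.024750   0.081500   0.128875   0.356250]
det(I−A) = Σ_j (I−A)_1j·C_1j = (0.85)(0.345000) + (-0.05)(0.102000) + (-0.10)(0.063750) + (-0.25)(0.024750) = 0.2755875
(I − A)⁻¹ = adj(I−A) / det(I−A) ≈
  [   1.2519     0.2839     0.3570     0.4436]
  [   0.3701     2.2289     0.9171     0.4790]
  [   0.2313     0.5597     1.4065     0.2994]
  [   0.0898     0.2957     0.4676     1.2927]
Δx = (I − A)⁻¹ Δd with Δd having +15 in the Education component and 0 elsewhere.
So Δx_1 = L_14 · (+15), where L_14 = adj(I−A)_14 / det(I−A) = 0.122250 / 0.2755875.
Δx_1 = 0.122250 × (+15) / 0.2755875 = 1.83375 / 0.2755875 ≈ 6.65.

Δx_1 = 6.65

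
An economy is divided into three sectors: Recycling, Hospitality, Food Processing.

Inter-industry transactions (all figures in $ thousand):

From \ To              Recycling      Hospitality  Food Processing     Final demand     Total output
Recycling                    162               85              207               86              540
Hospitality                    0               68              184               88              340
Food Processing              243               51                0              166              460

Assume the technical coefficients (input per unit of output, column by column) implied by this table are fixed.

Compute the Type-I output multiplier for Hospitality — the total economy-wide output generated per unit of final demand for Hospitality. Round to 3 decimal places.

Technical coefficients a_ij = z_ij / X_j:
  a_11 = 162/540 = 0.30, a_21 = 0/540 = 0.00, a_31 = 243/540 = 0.45
  a_12 = 85/340 = 0.25, a_22 = 68/340 = 0.20, a_32 = 51/340 = 0.15
  a_13 = 207/460 = 0.45, a_23 = 184/460 = 0.40, a_33 = 0/460 = 0.00
I − A =
  [   0.70    -0.25    -0.45]
  [   0.00     0.80    -0.40]
  [  -0.45    -0.15     1.00]
Cofactors of I−A, C_ij = (−1)^(i+j)·(minor ij) (rows/columns in the sector order above):
  C_11 = (0.80)(1.00) − (-0.40)(-0.15) = 0.7400
  C_12 = −[(0.00)(1.00) − (-0.40)(-0.45)] = 0.1800
  C_13 = (0.00)(-0.15) − (0.80)(-0.45) = 0.3600
  C_21 = −[(-0.25)(1.00) − (-0.45)(-0.15)] = 0.3175
  C_22 = (0.70)(1.00) − (-0.45)(-0.45) = 0.4975
  C_23 = −[(0.70)(-0.15) − (-0.25)(-0.45)] = 0.2175
  C_31 = (-0.25)(-0.40) − (-0.45)(0.80) = 0.4600
  C_32 = −[(0.70)(-0.40) − (-0.45)(0.00)] = 0.2800
  C_33 = (0.70)(0.80) − (-0.25)(0.00) = 0.5600
det(I−A) = Σ_j (I−A)_1j·C_1j = (0.70)(0.7400) + (-0.25)(0.1800) + (-0.45)(0.3600) = 0.3110
adj(I−A) = Cᵀ =
  [ 0.7400   0.3175   0.4600]
  [ 0.1800   0.4975   0.2800]
  [ 0.3600   0.2175   0.5600]
(I − A)⁻¹ = adj(I−A) / det(I−A) ≈
  [   2.3794     1.0209     1.4791]
  [   0.5788     1.5997     0.9003]
  [   1.1576     0.6994     1.8006]
The output multiplier for sector j is the column-j sum of the Leontief inverse (I − A)⁻¹ = adj(I−A) / det(I−A).
Column 2 of adj(I−A): (0.3175, 0.4975, 0.2175); det(I−A) = 0.3110.
m_2 = (0.3175 + 0.4975 + 0.2175) / 0.3110 = 1.0325 / 0.3110 ≈ 3.320.

m_2 = 3.320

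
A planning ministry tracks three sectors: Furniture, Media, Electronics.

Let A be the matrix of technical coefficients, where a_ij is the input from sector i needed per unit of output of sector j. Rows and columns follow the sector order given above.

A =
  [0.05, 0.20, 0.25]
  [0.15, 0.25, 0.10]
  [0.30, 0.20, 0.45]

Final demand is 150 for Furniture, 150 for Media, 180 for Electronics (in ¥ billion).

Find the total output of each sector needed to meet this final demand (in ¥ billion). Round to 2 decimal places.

x_F = 419.45, x_M = 376.28, x_E = 692.89

I − A =
  [   0.95    -0.20    -0.25]
  [  -0.15     0.75    -0.10]
  [  -0.30    -0.20     0.55]
Cofactors of I−A, C_ij = (−1)^(i+j)·(minor ij) (rows/columns in the sector order above):
  C_11 = (0.75)(0.55) − (-0.10)(-0.20) = 0.3925
  C_12 = −[(-0.15)(0.55) − (-0.10)(-0.30)] = 0.1125
  C_13 = (-0.15)(-0.20) − (0.75)(-0.30) = 0.2550
  C_21 = −[(-0.20)(0.55) − (-0.25)(-0.20)] = 0.1600
  C_22 = (0.95)(0.55) − (-0.25)(-0.30) = 0.4475
  C_23 = −[(0.95)(-0.20) − (-0.20)(-0.30)] = 0.2500
  C_31 = (-0.20)(-0.10) − (-0.25)(0.75) = 0.2075
  C_32 = −[(0.95)(-0.10) − (-0.25)(-0.15)] = 0.1325
  C_33 = (0.95)(0.75) − (-0.20)(-0.15) = 0.6825
det(I−A) = Σ_j (I−A)_1j·C_1j = (0.95)(0.3925) + (-0.20)(0.1125) + (-0.25)(0.2550) = 0.286625
adj(I−A) = Cᵀ =
  [ 0.3925   0.1600   0.2075]
  [ 0.1125   0.4475   0.1325]
  [ 0.2550   0.2500   0.6825]
(I − A)⁻¹ = adj(I−A) / det(I−A) ≈
  [   1.3694     0.5582     0.7239]
  [   0.3925     1.5613     0.4623]
  [   0.8897     0.8722     2.3812]
x = (I − A)⁻¹ d = adj(I−A)·d / det(I−A), with det(I−A) = 0.286625:
  x_F = (0.3925·150 + 0.1600·150 + 0.2075·180) / 0.286625 = 120.225 / 0.286625 ≈ 419.45
  x_M = (0.1125·150 + 0.4475·150 + 0.1325·180) / 0.286625 = 107.85 / 0.286625 ≈ 376.28
  x_E = (0.2550·150 + 0.2500·150 + 0.6825·180) / 0.286625 = 198.60 / 0.286625 ≈ 692.89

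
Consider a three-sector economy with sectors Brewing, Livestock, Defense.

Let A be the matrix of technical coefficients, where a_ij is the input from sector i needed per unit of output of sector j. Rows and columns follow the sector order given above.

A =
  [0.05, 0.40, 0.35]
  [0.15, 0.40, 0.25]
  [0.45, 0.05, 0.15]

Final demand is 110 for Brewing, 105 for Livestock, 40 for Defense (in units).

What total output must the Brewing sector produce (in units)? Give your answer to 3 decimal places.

I − A =
  [   0.95    -0.40    -0.35]
  [  -0.15     0.60    -0.25]
  [  -0.45    -0.05     0.85]
Cofactors of I−A, C_ij = (−1)^(i+j)·(minor ij) (rows/columns in the sector order above):
  C_11 = (0.60)(0.85) − (-0.25)(-0.05) = 0.4975
  C_12 = −[(-0.15)(0.85) − (-0.25)(-0.45)] = 0.2400
  C_13 = (-0.15)(-0.05) − (0.60)(-0.45) = 0.2775
  C_21 = −[(-0.40)(0.85) − (-0.35)(-0.05)] = 0.3575
  C_22 = (0.95)(0.85) − (-0.35)(-0.45) = 0.6500
  C_23 = −[(0.95)(-0.05) − (-0.40)(-0.45)] = 0.2275
  C_31 = (-0.40)(-0.25) − (-0.35)(0.60) = 0.3100
  C_32 = −[(0.95)(-0.25) − (-0.35)(-0.15)] = 0.2900
  C_33 = (0.95)(0.60) − (-0.40)(-0.15) = 0.5100
det(I−A) = Σ_j (I−A)_1j·C_1j = (0.95)(0.4975) + (-0.40)(0.2400) + (-0.35)(0.2775) = 0.2795
adj(I−A) = Cᵀ =
  [ 0.4975   0.3575   0.3100]
  [ 0.2400   0.6500   0.2900]
  [ 0.2775   0.2275   0.5100]
(I − A)⁻¹ = adj(I−A) / det(I−A) ≈
  [   1.7800     1.2791     1.1091]
  [   0.8587     2.3256     1.0376]
  [   0.9928     0.8140     1.8247]
x = (I − A)⁻¹ d = adj(I−A)·d / det(I−A), with det(I−A) = 0.2795:
  x_1 = (0.4975·110 + 0.3575·105 + 0.3100·40) / 0.2795 = 104.6625 / 0.2795 ≈ 374.463
  x_2 = (0.2400·110 + 0.6500·105 + 0.2900·40) / 0.2795 = 106.25 / 0.2795 ≈ 380.143
  x_3 = (0.2775·110 + 0.2275·105 + 0.5100·40) / 0.2795 = 74.8125 / 0.2795 ≈ 267.665

x_1 = 374.463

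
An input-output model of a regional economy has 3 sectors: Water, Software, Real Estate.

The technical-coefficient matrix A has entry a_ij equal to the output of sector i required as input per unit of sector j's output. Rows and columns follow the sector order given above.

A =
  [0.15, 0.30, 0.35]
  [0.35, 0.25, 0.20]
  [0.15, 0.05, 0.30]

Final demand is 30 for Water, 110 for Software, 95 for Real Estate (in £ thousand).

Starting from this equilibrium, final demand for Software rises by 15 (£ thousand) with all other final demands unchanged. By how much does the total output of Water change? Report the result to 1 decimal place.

I − A =
  [   0.85    -0.30    -0.35]
  [  -0.35     0.75    -0.20]
  [  -0.15    -0.05     0.70]
Cofactors of I−A, C_ij = (−1)^(i+j)·(minor ij) (rows/columns in the sector order above):
  C_11 = (0.75)(0.70) − (-0.20)(-0.05) = 0.5150
  C_12 = −[(-0.35)(0.70) − (-0.20)(-0.15)] = 0.2750
  C_13 = (-0.35)(-0.05) − (0.75)(-0.15) = 0.1300
  C_21 = −[(-0.30)(0.70) − (-0.35)(-0.05)] = 0.2275
  C_22 = (0.85)(0.70) − (-0.35)(-0.15) = 0.5425
  C_23 = −[(0.85)(-0.05) − (-0.30)(-0.15)] = 0.0875
  C_31 = (-0.30)(-0.20) − (-0.35)(0.75) = 0.3225
  C_32 = −[(0.85)(-0.20) − (-0.35)(-0.35)] = 0.2925
  C_33 = (0.85)(0.75) − (-0.30)(-0.35) = 0.5325
det(I−A) = Σ_j (I−A)_1j·C_1j = (0.85)(0.5150) + (-0.30)(0.2750) + (-0.35)(0.1300) = 0.30975
adj(I−A) = Cᵀ =
  [ 0.5150   0.2275   0.3225]
  [ 0.2750   0.5425   0.2925]
  [ 0.1300   0.0875   0.5325]
(I − A)⁻¹ = adj(I−A) / det(I−A) ≈
  [   1.6626     0.7345     1.0412]
  [   0.8878     1.7514     0.9443]
  [   0.4197     0.2825     1.7191]
Δx = (I − A)⁻¹ Δd with Δd having +15 in the Software component and 0 elsewhere.
So Δx_1 = L_12 · (+15), where L_12 = adj(I−A)_12 / det(I−A) = 0.2275 / 0.30975.
Δx_1 = 0.2275 × (+15) / 0.30975 = 3.4125 / 0.30975 ≈ 11.0.

Δx_1 = 11.0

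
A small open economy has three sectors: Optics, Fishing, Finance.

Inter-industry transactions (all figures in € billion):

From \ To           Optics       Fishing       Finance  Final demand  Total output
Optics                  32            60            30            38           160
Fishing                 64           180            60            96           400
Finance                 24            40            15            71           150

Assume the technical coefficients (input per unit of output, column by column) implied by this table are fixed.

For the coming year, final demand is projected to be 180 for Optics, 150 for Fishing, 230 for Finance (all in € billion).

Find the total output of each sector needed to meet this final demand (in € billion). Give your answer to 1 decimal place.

Technical coefficients a_ij = z_ij / X_j:
  a_11 = 32/160 = 0.20, a_21 = 64/160 = 0.40, a_31 = 24/160 = 0.15
  a_12 = 60/400 = 0.15, a_22 = 180/400 = 0.45, a_32 = 40/400 = 0.10
  a_13 = 30/150 = 0.20, a_23 = 60/150 = 0.40, a_33 = 15/150 = 0.10
I − A =
  [   0.80    -0.15    -0.20]
  [  -0.40     0.55    -0.40]
  [  -0.15    -0.10     0.90]
Cofactors of I−A, C_ij = (−1)^(i+j)·(minor ij) (rows/columns in the sector order above):
  C_11 = (0.55)(0.90) − (-0.40)(-0.10) = 0.4550
  C_12 = −[(-0.40)(0.90) − (-0.40)(-0.15)] = 0.4200
  C_13 = (-0.40)(-0.10) − (0.55)(-0.15) = 0.1225
  C_21 = −[(-0.15)(0.90) − (-0.20)(-0.10)] = 0.1550
  C_22 = (0.80)(0.90) − (-0.20)(-0.15) = 0.6900
  C_23 = −[(0.80)(-0.10) − (-0.15)(-0.15)] = 0.1025
  C_31 = (-0.15)(-0.40) − (-0.20)(0.55) = 0.1700
  C_32 = −[(0.80)(-0.40) − (-0.20)(-0.40)] = 0.4000
  C_33 = (0.80)(0.55) − (-0.15)(-0.40) = 0.3800
det(I−A) = Σ_j (I−A)_1j·C_1j = (0.80)(0.4550) + (-0.15)(0.4200) + (-0.20)(0.1225) = 0.2765
adj(I−A) = Cᵀ =
  [ 0.4550   0.1550   0.1700]
  [ 0.4200   0.6900   0.4000]
  [ 0.1225   0.1025   0.3800]
(I − A)⁻¹ = adj(I−A) / det(I−A) ≈
  [   1.6456     0.5606     0.6148]
  [   1.5190     2.4955     1.4467]
  [   0.4430     0.3707     1.3743]
x = (I − A)⁻¹ d = adj(I−A)·d / det(I−A), with det(I−A) = 0.2765:
  x_1 = (0.4550·180 + 0.1550·150 + 0.1700·230) / 0.2765 = 144.25 / 0.2765 ≈ 521.7
  x_2 = (0.4200·180 + 0.6900·150 + 0.4000·230) / 0.2765 = 271.10 / 0.2765 ≈ 980.5
  x_3 = (0.1225·180 + 0.1025·150 + 0.3800·230) / 0.2765 = 124.825 / 0.2765 ≈ 451.4

x_1 = 521.7, x_2 = 980.5, x_3 = 451.4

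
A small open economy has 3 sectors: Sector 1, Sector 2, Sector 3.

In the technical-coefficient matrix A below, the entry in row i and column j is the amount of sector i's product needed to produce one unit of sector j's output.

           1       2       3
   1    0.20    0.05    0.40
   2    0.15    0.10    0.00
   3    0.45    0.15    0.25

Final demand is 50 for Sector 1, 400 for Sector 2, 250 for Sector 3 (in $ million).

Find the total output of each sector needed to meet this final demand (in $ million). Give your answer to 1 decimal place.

x_1 = 447.9, x_2 = 519.1, x_3 = 705.9

I − A =
  [   0.80    -0.05    -0.40]
  [  -0.15     0.90     0.00]
  [  -0.45    -0.15     0.75]
Cofactors of I−A, C_ij = (−1)^(i+j)·(minor ij) (rows/columns in the sector order above):
  C_11 = (0.90)(0.75) − (0.00)(-0.15) = 0.6750
  C_12 = −[(-0.15)(0.75) − (0.00)(-0.45)] = 0.1125
  C_13 = (-0.15)(-0.15) − (0.90)(-0.45) = 0.4275
  C_21 = −[(-0.05)(0.75) − (-0.40)(-0.15)] = 0.0975
  C_22 = (0.80)(0.75) − (-0.40)(-0.45) = 0.4200
  C_23 = −[(0.80)(-0.15) − (-0.05)(-0.45)] = 0.1425
  C_31 = (-0.05)(0.00) − (-0.40)(0.90) = 0.3600
  C_32 = −[(0.80)(0.00) − (-0.40)(-0.15)] = 0.0600
  C_33 = (0.80)(0.90) − (-0.05)(-0.15) = 0.7125
det(I−A) = Σ_j (I−A)_1j·C_1j = (0.80)(0.6750) + (-0.05)(0.1125) + (-0.40)(0.4275) = 0.363375
adj(I−A) = Cᵀ =
  [ 0.6750   0.0975   0.3600]
  [ 0.1125   0.4200   0.0600]
  [ 0.4275   0.1425   0.7125]
(I − A)⁻¹ = adj(I−A) / det(I−A) ≈
  [   1.8576     0.2683     0.9907]
  [   0.3096     1.1558     0.1651]
  [   1.1765     0.3922     1.9608]
x = (I − A)⁻¹ d = adj(I−A)·d / det(I−A), with det(I−A) = 0.363375:
  x_1 = (0.6750·50 + 0.0975·400 + 0.3600·250) / 0.363375 = 162.75 / 0.363375 ≈ 447.9
  x_2 = (0.1125·50 + 0.4200·400 + 0.0600·250) / 0.363375 = 188.625 / 0.363375 ≈ 519.1
  x_3 = (0.4275·50 + 0.1425·400 + 0.7125·250) / 0.363375 = 256.50 / 0.363375 ≈ 705.9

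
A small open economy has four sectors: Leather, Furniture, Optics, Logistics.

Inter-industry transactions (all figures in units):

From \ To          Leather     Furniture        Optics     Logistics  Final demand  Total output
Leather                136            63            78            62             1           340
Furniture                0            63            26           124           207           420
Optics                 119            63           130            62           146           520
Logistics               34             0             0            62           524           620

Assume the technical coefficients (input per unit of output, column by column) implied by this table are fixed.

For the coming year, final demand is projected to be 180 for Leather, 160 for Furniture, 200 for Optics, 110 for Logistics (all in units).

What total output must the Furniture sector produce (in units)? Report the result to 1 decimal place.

x_2 = 266.6

Technical coefficients a_ij = z_ij / X_j:
  a_11 = 136/340 = 0.40, a_21 = 0/340 = 0.00, a_31 = 119/340 = 0.35, a_41 = 34/340 = 0.10
  a_12 = 63/420 = 0.15, a_22 = 63/420 = 0.15, a_32 = 63/420 = 0.15, a_42 = 0/420 = 0.00
  a_13 = 78/520 = 0.15, a_23 = 26/520 = 0.05, a_33 = 130/520 = 0.25, a_43 = 0/520 = 0.00
  a_14 = 62/620 = 0.10, a_24 = 124/620 = 0.20, a_34 = 62/620 = 0.10, a_44 = 62/620 = 0.10
I − A =
  [   0.60    -0.15    -0.15    -0.10]
  [   0.00     0.85    -0.05    -0.20]
  [  -0.35    -0.15     0.75    -0.10]
  [  -0.10     0.00     0.00     0.90]
Compute the cofactors C_ij = (−1)^(i+j)·(3×3 minor ij) of I−A; the adjugate is their transpose:
adj(I−A) = Cᵀ =
  [ 0.56700   0.12150   0.12150   0.10350]
  [ 0.03125   0.34875   0.02950   0.08425]
  [ 0.27925   0.12825   0.44750   0.10925]
  [ 0.06300   0.01350   0.01350   0.33075]
det(I−A) = Σ_j (I−A)_1j·C_1j = (0.60)(0.56700) + (-0.15)(0.03125) + (-0.15)(0.27925) + (-0.10)(0.06300) = 0.287325
(I − A)⁻¹ = adj(I−A) / det(I−A) ≈
  [   1.9734     0.4229     0.4229     0.3602]
  [   0.1088     1.2138     0.1027     0.2932]
  [   0.9719     0.4464     1.5575     0.3802]
  [   0.2193     0.0470     0.0470     1.1511]
x = (I − A)⁻¹ d = adj(I−A)·d / det(I−A), with det(I−A) = 0.287325:
  x_1 = (0.56700·180 + 0.12150·160 + 0.12150·200 + 0.10350·110) / 0.287325 = 157.185 / 0.287325 ≈ 547.1
  x_2 = (0.03125·180 + 0.34875·160 + 0.02950·200 + 0.08425·110) / 0.287325 = 76.5925 / 0.287325 ≈ 266.6
  x_3 = (0.27925·180 + 0.12825·160 + 0.44750·200 + 0.10925·110) / 0.287325 = 172.3025 / 0.287325 ≈ 599.7
  x_4 = (0.06300·180 + 0.01350·160 + 0.01350·200 + 0.33075·110) / 0.287325 = 52.5825 / 0.287325 ≈ 183.0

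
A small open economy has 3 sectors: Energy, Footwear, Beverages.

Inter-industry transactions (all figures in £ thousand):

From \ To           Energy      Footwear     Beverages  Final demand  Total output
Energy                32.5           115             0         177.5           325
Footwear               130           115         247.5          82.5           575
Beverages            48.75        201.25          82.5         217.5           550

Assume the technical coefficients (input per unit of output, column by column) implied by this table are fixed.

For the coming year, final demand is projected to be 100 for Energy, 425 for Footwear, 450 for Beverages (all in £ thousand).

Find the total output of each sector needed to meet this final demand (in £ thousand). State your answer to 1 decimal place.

Technical coefficients a_ij = z_ij / X_j:
  a_EE = 32.5/325 = 0.10, a_FE = 130/325 = 0.40, a_BE = 48.75/325 = 0.15
  a_EF = 115/575 = 0.20, a_FF = 115/575 = 0.20, a_BF = 201.25/575 = 0.35
  a_EB = 0/550 = 0.00, a_FB = 247.5/550 = 0.45, a_BB = 82.5/550 = 0.15
I − A =
  [   0.90    -0.20     0.00]
  [  -0.40     0.80    -0.45]
  [  -0.15    -0.35     0.85]
Cofactors of I−A, C_ij = (−1)^(i+j)·(minor ij) (rows/columns in the sector order above):
  C_11 = (0.80)(0.85) − (-0.45)(-0.35) = 0.5225
  C_12 = −[(-0.40)(0.85) − (-0.45)(-0.15)] = 0.4075
  C_13 = (-0.40)(-0.35) − (0.80)(-0.15) = 0.2600
  C_21 = −[(-0.20)(0.85) − (0.00)(-0.35)] = 0.1700
  C_22 = (0.90)(0.85) − (0.00)(-0.15) = 0.7650
  C_23 = −[(0.90)(-0.35) − (-0.20)(-0.15)] = 0.3450
  C_31 = (-0.20)(-0.45) − (0.00)(0.80) = 0.0900
  C_32 = −[(0.90)(-0.45) − (0.00)(-0.40)] = 0.4050
  C_33 = (0.90)(0.80) − (-0.20)(-0.40) = 0.6400
det(I−A) = Σ_j (I−A)_1j·C_1j = (0.90)(0.5225) + (-0.20)(0.4075) + (0.00)(0.2600) = 0.38875
adj(I−A) = Cᵀ =
  [ 0.5225   0.1700   0.0900]
  [ 0.4075   0.7650   0.4050]
  [ 0.2600   0.3450   0.6400]
(I − A)⁻¹ = adj(I−A) / det(I−A) ≈
  [   1.3441     0.4373     0.2315]
  [   1.0482     1.9678     1.0418]
  [   0.6688     0.8875     1.6463]
x = (I − A)⁻¹ d = adj(I−A)·d / det(I−A), with det(I−A) = 0.38875:
  x_E = (0.5225·100 + 0.1700·425 + 0.0900·450) / 0.38875 = 165.00 / 0.38875 ≈ 424.4
  x_F = (0.4075·100 + 0.7650·425 + 0.4050·450) / 0.38875 = 548.125 / 0.38875 ≈ 1410.0
  x_B = (0.2600·100 + 0.3450·425 + 0.6400·450) / 0.38875 = 460.625 / 0.38875 ≈ 1184.9

x_E = 424.4, x_F = 1410.0, x_B = 1184.9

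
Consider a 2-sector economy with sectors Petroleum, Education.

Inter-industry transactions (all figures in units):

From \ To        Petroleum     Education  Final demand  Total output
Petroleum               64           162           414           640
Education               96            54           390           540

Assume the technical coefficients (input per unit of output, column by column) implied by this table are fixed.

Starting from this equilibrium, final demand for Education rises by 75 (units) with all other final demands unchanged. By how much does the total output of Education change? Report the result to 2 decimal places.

Δx_2 = 88.24

Technical coefficients a_ij = z_ij / X_j:
  a_11 = 64/640 = 0.10, a_21 = 96/640 = 0.15
  a_12 = 162/540 = 0.30, a_22 = 54/540 = 0.10
I − A =
  [   0.90    -0.30]
  [  -0.15     0.90]
det(I−A) = (0.90)(0.90) − (-0.30)(-0.15) = 0.7650
adj(I−A) = [[0.90, 0.30], [0.15, 0.90]]
(I − A)⁻¹ = adj(I−A) / det(I−A) ≈
  [   1.1765     0.3922]
  [   0.1961     1.1765]
Δx = (I − A)⁻¹ Δd with Δd having +75 in the Education component and 0 elsewhere.
So Δx_2 = L_22 · (+75), where L_22 = adj(I−A)_22 / det(I−A) = 0.90 / 0.7650.
Δx_2 = 0.90 × (+75) / 0.7650 = 67.50 / 0.7650 ≈ 88.24.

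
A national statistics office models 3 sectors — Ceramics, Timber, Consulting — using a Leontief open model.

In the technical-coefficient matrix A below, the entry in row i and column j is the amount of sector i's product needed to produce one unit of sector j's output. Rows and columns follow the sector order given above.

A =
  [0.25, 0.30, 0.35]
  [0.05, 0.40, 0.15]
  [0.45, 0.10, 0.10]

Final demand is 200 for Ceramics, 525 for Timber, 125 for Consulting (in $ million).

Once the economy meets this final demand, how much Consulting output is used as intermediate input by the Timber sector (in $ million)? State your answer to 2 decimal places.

I − A =
  [   0.75    -0.30    -0.35]
  [  -0.05     0.60    -0.15]
  [  -0.45    -0.10     0.90]
Cofactors of I−A, C_ij = (−1)^(i+j)·(minor ij) (rows/columns in the sector order above):
  C_11 = (0.60)(0.90) − (-0.15)(-0.10) = 0.5250
  C_12 = −[(-0.05)(0.90) − (-0.15)(-0.45)] = 0.1125
  C_13 = (-0.05)(-0.10) − (0.60)(-0.45) = 0.2750
  C_21 = −[(-0.30)(0.90) − (-0.35)(-0.10)] = 0.3050
  C_22 = (0.75)(0.90) − (-0.35)(-0.45) = 0.5175
  C_23 = −[(0.75)(-0.10) − (-0.30)(-0.45)] = 0.2100
  C_31 = (-0.30)(-0.15) − (-0.35)(0.60) = 0.2550
  C_32 = −[(0.75)(-0.15) − (-0.35)(-0.05)] = 0.1300
  C_33 = (0.75)(0.60) − (-0.30)(-0.05) = 0.4350
det(I−A) = Σ_j (I−A)_1j·C_1j = (0.75)(0.5250) + (-0.30)(0.1125) + (-0.35)(0.2750) = 0.26375
adj(I−A) = Cᵀ =
  [ 0.5250   0.3050   0.2550]
  [ 0.1125   0.5175   0.1300]
  [ 0.2750   0.2100   0.4350]
(I − A)⁻¹ = adj(I−A) / det(I−A) ≈
  [   1.9905     1.1564     0.9668]
  [   0.4265     1.9621     0.4929]
  [   1.0427     0.7962     1.6493]
First solve x = (I − A)⁻¹ d = adj(I−A)·d / det(I−A); in particular x_2 = (0.1125·200 + 0.5175·525 + 0.1300·125) / 0.26375 = 310.4375 / 0.26375 ≈ 1177.0142.
Intermediate flow from 3 to 2: z_32 = a_32 · x_2 = 0.10 × 310.4375 / 0.26375 = 31.04375 / 0.26375 ≈ 117.70.

z_32 = 117.70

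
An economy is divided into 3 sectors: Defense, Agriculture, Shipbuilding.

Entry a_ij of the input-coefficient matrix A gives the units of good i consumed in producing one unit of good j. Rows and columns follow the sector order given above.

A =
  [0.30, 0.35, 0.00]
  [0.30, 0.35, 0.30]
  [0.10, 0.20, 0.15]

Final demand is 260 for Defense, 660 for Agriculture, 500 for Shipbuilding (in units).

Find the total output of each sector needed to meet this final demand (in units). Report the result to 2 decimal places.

I − A =
  [   0.70    -0.35     0.00]
  [  -0.30     0.65    -0.30]
  [  -0.10    -0.20     0.85]
Cofactors of I−A, C_ij = (−1)^(i+j)·(minor ij) (rows/columns in the sector order above):
  C_11 = (0.65)(0.85) − (-0.30)(-0.20) = 0.4925
  C_12 = −[(-0.30)(0.85) − (-0.30)(-0.10)] = 0.2850
  C_13 = (-0.30)(-0.20) − (0.65)(-0.10) = 0.1250
  C_21 = −[(-0.35)(0.85) − (0.00)(-0.20)] = 0.2975
  C_22 = (0.70)(0.85) − (0.00)(-0.10) = 0.5950
  C_23 = −[(0.70)(-0.20) − (-0.35)(-0.10)] = 0.1750
  C_31 = (-0.35)(-0.30) − (0.00)(0.65) = 0.1050
  C_32 = −[(0.70)(-0.30) − (0.00)(-0.30)] = 0.2100
  C_33 = (0.70)(0.65) − (-0.35)(-0.30) = 0.3500
det(I−A) = Σ_j (I−A)_1j·C_1j = (0.70)(0.4925) + (-0.35)(0.2850) + (0.00)(0.1250) = 0.2450
adj(I−A) = Cᵀ =
  [ 0.4925   0.2975   0.1050]
  [ 0.2850   0.5950   0.2100]
  [ 0.1250   0.1750   0.3500]
(I − A)⁻¹ = adj(I−A) / det(I−A) ≈
  [   2.0102     1.2143     0.4286]
  [   1.1633     2.4286     0.8571]
  [   0.5102     0.7143     1.4286]
x = (I − A)⁻¹ d = adj(I−A)·d / det(I−A), with det(I−A) = 0.2450:
  x_D = (0.4925·260 + 0.2975·660 + 0.1050·500) / 0.2450 = 376.90 / 0.2450 ≈ 1538.37
  x_A = (0.2850·260 + 0.5950·660 + 0.2100·500) / 0.2450 = 571.80 / 0.2450 ≈ 2333.88
  x_S = (0.1250·260 + 0.1750·660 + 0.3500·500) / 0.2450 = 323.00 / 0.2450 ≈ 1318.37

x_D = 1538.37, x_A = 2333.88, x_S = 1318.37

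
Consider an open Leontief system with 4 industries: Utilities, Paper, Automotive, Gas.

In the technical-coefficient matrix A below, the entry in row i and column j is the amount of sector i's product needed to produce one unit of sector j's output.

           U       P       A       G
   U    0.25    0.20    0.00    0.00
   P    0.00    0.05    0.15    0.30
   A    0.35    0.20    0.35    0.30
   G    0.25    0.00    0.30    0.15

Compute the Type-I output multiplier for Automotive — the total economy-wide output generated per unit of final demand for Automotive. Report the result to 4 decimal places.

I − A =
  [   0.75    -0.20     0.00     0.00]
  [   0.00     0.95    -0.15    -0.30]
  [  -0.35    -0.20     0.65    -0.30]
  [  -0.25     0.00    -0.30     0.85]
Compute the cofactors C_ij = (−1)^(i+j)·(3×3 minor ij) of I−A; the adjugate is their transpose:
adj(I−A) = Cᵀ =
  [ 0.395875   0.092500   0.043500   0.048000]
  [ 0.136125   0.346875   0.163125   0.180000]
  [ 0.368875   0.202000   0.590625   0.279750]
  [ 0.246625   0.098500   0.221250   0.430125]
det(I−A) = Σ_j (I−A)_1j·C_1j = (0.75)(0.395875) + (-0.20)(0.136125) + (0.00)(0.368875) + (0.00)(0.246625) = 0.26968125
(I − A)⁻¹ = adj(I−A) / det(I−A) ≈
  [   1.46794     0.34300     0.16130     0.17799]
  [   0.50476     1.28624     0.60488     0.66745]
  [   1.36782     0.74903     2.19009     1.03734]
  [   0.91451     0.36525     0.82041     1.59494]
The output multiplier for sector j is the column-j sum of the Leontief inverse (I − A)⁻¹ = adj(I−A) / det(I−A).
Column A of adj(I−A): (0.043500, 0.163125, 0.590625, 0.221250); det(I−A) = 0.26968125.
m_A = (0.043500 + 0.163125 + 0.590625 + 0.221250) / 0.26968125 = 1.0185 / 0.26968125 ≈ 3.7767.

m_A = 3.7767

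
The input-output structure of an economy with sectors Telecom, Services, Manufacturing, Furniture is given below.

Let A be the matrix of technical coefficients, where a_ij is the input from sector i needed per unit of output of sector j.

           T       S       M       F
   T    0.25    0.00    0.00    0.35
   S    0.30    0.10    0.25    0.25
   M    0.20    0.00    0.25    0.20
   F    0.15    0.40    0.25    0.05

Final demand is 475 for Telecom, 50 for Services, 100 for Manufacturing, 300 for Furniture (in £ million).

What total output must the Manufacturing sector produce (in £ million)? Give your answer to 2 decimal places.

x_M = 724.72

I − A =
  [   0.75     0.00     0.00    -0.35]
  [  -0.30     0.90    -0.25    -0.25]
  [  -0.20     0.00     0.75    -0.20]
  [  -0.15    -0.40    -0.25     0.95]
Compute the cofactors C_ij = (−1)^(i+j)·(3×3 minor ij) of I−A; the adjugate is their transpose:
adj(I−A) = Cᵀ =
  [ 0.501250   0.105000   0.113750   0.236250]
  [ 0.294375   0.440000   0.238125   0.274375]
  [ 0.202000   0.088000   0.477000   0.198000]
  [ 0.256250   0.225000   0.243750   0.506250]
det(I−A) = Σ_j (I−A)_1j·C_1j = (0.75)(0.501250) + (0.00)(0.294375) + (0.00)(0.202000) + (-0.35)(0.256250) = 0.28625
(I − A)⁻¹ = adj(I−A) / det(I−A) ≈
  [   1.7511     0.3668     0.3974     0.8253]
  [   1.0284     1.5371     0.8319     0.9585]
  [   0.7057     0.3074     1.6664     0.6917]
  [   0.8952     0.7860     0.8515     1.7686]
x = (I − A)⁻¹ d = adj(I−A)·d / det(I−A), with det(I−A) = 0.28625:
  x_T = (0.501250·475 + 0.105000·50 + 0.113750·100 + 0.236250·300) / 0.28625 = 325.59375 / 0.28625 ≈ 1137.45
  x_S = (0.294375·475 + 0.440000·50 + 0.238125·100 + 0.274375·300) / 0.28625 = 267.953125 / 0.28625 ≈ 936.08
  x_M = (0.202000·475 + 0.088000·50 + 0.477000·100 + 0.198000·300) / 0.28625 = 207.45 / 0.28625 ≈ 724.72
  x_F = (0.256250·475 + 0.225000·50 + 0.243750·100 + 0.506250·300) / 0.28625 = 309.21875 / 0.28625 ≈ 1080.24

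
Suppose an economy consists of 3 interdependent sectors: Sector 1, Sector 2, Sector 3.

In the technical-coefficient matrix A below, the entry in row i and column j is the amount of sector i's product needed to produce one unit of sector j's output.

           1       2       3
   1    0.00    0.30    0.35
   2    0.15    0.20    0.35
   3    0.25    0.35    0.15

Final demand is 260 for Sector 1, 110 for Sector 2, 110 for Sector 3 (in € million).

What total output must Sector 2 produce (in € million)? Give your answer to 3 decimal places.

x_2 = 454.866

I − A =
  [   1.00    -0.30    -0.35]
  [  -0.15     0.80    -0.35]
  [  -0.25    -0.35     0.85]
Cofactors of I−A, C_ij = (−1)^(i+j)·(minor ij) (rows/columns in the sector order above):
  C_11 = (0.80)(0.85) − (-0.35)(-0.35) = 0.5575
  C_12 = −[(-0.15)(0.85) − (-0.35)(-0.25)] = 0.2150
  C_13 = (-0.15)(-0.35) − (0.80)(-0.25) = 0.2525
  C_21 = −[(-0.30)(0.85) − (-0.35)(-0.35)] = 0.3775
  C_22 = (1.00)(0.85) − (-0.35)(-0.25) = 0.7625
  C_23 = −[(1.00)(-0.35) − (-0.30)(-0.25)] = 0.4250
  C_31 = (-0.30)(-0.35) − (-0.35)(0.80) = 0.3850
  C_32 = −[(1.00)(-0.35) − (-0.35)(-0.15)] = 0.4025
  C_33 = (1.00)(0.80) − (-0.30)(-0.15) = 0.7550
det(I−A) = Σ_j (I−A)_1j·C_1j = (1.00)(0.5575) + (-0.30)(0.2150) + (-0.35)(0.2525) = 0.404625
adj(I−A) = Cᵀ =
  [ 0.5575   0.3775   0.3850]
  [ 0.2150   0.7625   0.4025]
  [ 0.2525   0.4250   0.7550]
(I − A)⁻¹ = adj(I−A) / det(I−A) ≈
  [   1.3778     0.9330     0.9515]
  [   0.5314     1.8845     0.9947]
  [   0.6240     1.0504     1.8659]
x = (I − A)⁻¹ d = adj(I−A)·d / det(I−A), with det(I−A) = 0.404625:
  x_1 = (0.5575·260 + 0.3775·110 + 0.3850·110) / 0.404625 = 228.825 / 0.404625 ≈ 565.524
  x_2 = (0.2150·260 + 0.7625·110 + 0.4025·110) / 0.404625 = 184.05 / 0.404625 ≈ 454.866
  x_3 = (0.2525·260 + 0.4250·110 + 0.7550·110) / 0.404625 = 195.45 / 0.404625 ≈ 483.040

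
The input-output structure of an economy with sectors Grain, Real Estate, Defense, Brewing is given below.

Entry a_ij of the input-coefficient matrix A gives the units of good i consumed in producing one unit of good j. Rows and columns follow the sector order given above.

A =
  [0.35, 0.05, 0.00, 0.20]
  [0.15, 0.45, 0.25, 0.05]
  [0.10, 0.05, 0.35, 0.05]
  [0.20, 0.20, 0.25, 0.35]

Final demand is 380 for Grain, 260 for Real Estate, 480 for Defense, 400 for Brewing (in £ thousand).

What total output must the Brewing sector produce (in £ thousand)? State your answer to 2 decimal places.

I − A =
  [   0.65    -0.05     0.00    -0.20]
  [  -0.15     0.55    -0.25    -0.05]
  [  -0.10    -0.05     0.65    -0.05]
  [  -0.20    -0.20    -0.25     0.65]
Compute the cofactors C_ij = (−1)^(i+j)·(3×3 minor ij) of I−A; the adjugate is their transpose:
adj(I−A) = Cᵀ =
  [ 0.207750   0.049000   0.046250   0.071250]
  [ 0.088000   0.235500   0.111250   0.053750]
  [ 0.047125   0.033375   0.192500   0.031875]
  [ 0.109125   0.100375   0.122500   0.218125]
det(I−A) = Σ_j (I−A)_1j·C_1j = (0.65)(0.207750) + (-0.05)(0.088000) + (0.00)(0.047125) + (-0.20)(0.109125) = 0.1088125
(I − A)⁻¹ = adj(I−A) / det(I−A) ≈
  [   1.9092     0.4503     0.4250     0.6548]
  [   0.8087     2.1643     1.0224     0.4940]
  [   0.4331     0.3067     1.7691     0.2929]
  [   1.0029     0.9225     1.1258     2.0046]
x = (I − A)⁻¹ d = adj(I−A)·d / det(I−A), with det(I−A) = 0.1088125:
  x_1 = (0.207750·380 + 0.049000·260 + 0.046250·480 + 0.071250·400) / 0.1088125 = 142.385 / 0.1088125 ≈ 1308.54
  x_2 = (0.088000·380 + 0.235500·260 + 0.111250·480 + 0.053750·400) / 0.1088125 = 169.57 / 0.1088125 ≈ 1558.37
  x_3 = (0.047125·380 + 0.033375·260 + 0.192500·480 + 0.031875·400) / 0.1088125 = 131.735 / 0.1088125 ≈ 1210.66
  x_4 = (0.109125·380 + 0.100375·260 + 0.122500·480 + 0.218125·400) / 0.1088125 = 213.615 / 0.1088125 ≈ 1963.15

x_4 = 1963.15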